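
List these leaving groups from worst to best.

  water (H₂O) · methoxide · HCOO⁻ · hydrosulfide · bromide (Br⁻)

methoxide < hydrosulfide < HCOO⁻ < water (H₂O) < bromide (Br⁻)

bromide (Br⁻): pKₐ(HBr) ≈ -9 — weak base; good leaving group
water (H₂O): pKₐ(H₃O⁺) ≈ -1.7 — neutral; leaves from a protonated alcohol (R–OH₂⁺)
HCOO⁻: pKₐ(HCOOH) ≈ 3.8 — resonance-stabilised carboxylate
hydrosulfide: pKₐ(H₂S) ≈ 7 — larger and more polarisable than the oxygen analogue
methoxide: pKₐ(CH₃OH) ≈ 15.5 — strong base; alkoxides do not leave unassisted
Reversing gives the worst-to-best order requested.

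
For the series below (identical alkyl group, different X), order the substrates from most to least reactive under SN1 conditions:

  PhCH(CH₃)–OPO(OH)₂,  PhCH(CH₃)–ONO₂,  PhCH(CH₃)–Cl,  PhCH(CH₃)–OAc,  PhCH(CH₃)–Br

The skeletons are identical, so relative rate is governed entirely by leaving-group ability.
Leaving-group ability tracks the stability of the departed species; conjugate-acid pKₐ is the usual yardstick (lower pKₐ → better LG).
PhCH(CH₃)–Br loses Br⁻: pKₐ(HBr) ≈ -9
PhCH(CH₃)–Cl loses Cl⁻: pKₐ(HCl) ≈ -7
PhCH(CH₃)–ONO₂ loses NO₃⁻: pKₐ(HNO₃) ≈ -1.3
PhCH(CH₃)–OPO(OH)₂ loses H₂PO₄⁻: pKₐ(H₃PO₄) ≈ 2.1
PhCH(CH₃)–OAc loses AcO⁻: pKₐ(CH₃COOH) ≈ 4.8

PhCH(CH₃)–Br > PhCH(CH₃)–Cl > PhCH(CH₃)–ONO₂ > PhCH(CH₃)–OPO(OH)₂ > PhCH(CH₃)–OAc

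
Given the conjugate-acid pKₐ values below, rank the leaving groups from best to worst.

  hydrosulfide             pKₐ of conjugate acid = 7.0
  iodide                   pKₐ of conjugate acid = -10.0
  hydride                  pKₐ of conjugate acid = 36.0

iodide > hydrosulfide > hydride

Lower conjugate-acid pKₐ ⇒ weaker base ⇒ better leaving group.
Sorting by the given values: iodide (-10.0), hydrosulfide (7.0), hydride (36.0).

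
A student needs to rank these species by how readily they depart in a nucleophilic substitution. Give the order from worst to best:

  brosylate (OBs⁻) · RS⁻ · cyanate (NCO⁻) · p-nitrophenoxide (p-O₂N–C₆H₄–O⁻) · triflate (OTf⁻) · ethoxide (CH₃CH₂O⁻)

ethoxide (CH₃CH₂O⁻) < RS⁻ < p-nitrophenoxide (p-O₂N–C₆H₄–O⁻) < cyanate (NCO⁻) < brosylate (OBs⁻) < triflate (OTf⁻)

A good leaving group is a weak base: the lower the pKₐ of its conjugate acid, the more readily it departs.
triflate (OTf⁻): pKₐ(CF₃SO₃H (triflic acid)) ≈ -14
brosylate (OBs⁻): pKₐ(p-BrC₆H₄SO₃H) ≈ -2.8 — arenesulfonate with a p-bromo substituent
cyanate (NCO⁻): pKₐ(HOCN) ≈ 3.5
p-nitrophenoxide (p-O₂N–C₆H₄–O⁻): pKₐ(p-nitrophenol) ≈ 7.2
RS⁻: pKₐ(RSH (a thiol)) ≈ 10.5 — moderately basic; rarely leaves without activation
ethoxide (CH₃CH₂O⁻): pKₐ(CH₃CH₂OH) ≈ 16
Listed from poorest to best leaving group as asked.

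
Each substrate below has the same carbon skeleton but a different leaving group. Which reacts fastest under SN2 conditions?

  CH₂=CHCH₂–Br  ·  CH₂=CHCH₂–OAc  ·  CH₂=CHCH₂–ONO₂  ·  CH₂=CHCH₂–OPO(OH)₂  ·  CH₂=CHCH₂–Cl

With the same alkyl group throughout, only the leaving group differentiates the rates.
Rank by basicity of the departing species: weakest base leaves most easily.
CH₂=CHCH₂–Br loses Br⁻: pKₐ(HBr) ≈ -9
CH₂=CHCH₂–Cl loses Cl⁻: pKₐ(HCl) ≈ -7
CH₂=CHCH₂–ONO₂ loses NO₃⁻: pKₐ(HNO₃) ≈ -1.3
CH₂=CHCH₂–OPO(OH)₂ loses H₂PO₄⁻: pKₐ(H₃PO₄) ≈ 2.1
CH₂=CHCH₂–OAc loses AcO⁻: pKₐ(CH₃COOH) ≈ 4.8

CH₂=CHCH₂–Br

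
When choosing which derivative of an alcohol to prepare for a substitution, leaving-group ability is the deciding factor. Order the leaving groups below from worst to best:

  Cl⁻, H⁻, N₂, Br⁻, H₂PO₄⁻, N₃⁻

Leaving-group ability tracks the stability of the departed species; conjugate-acid pKₐ is the usual yardstick (lower pKₐ → better LG).
N₂: no meaningful conjugate acid; N₂ departs as an exceptionally stable neutral molecule
Br⁻: pKₐ(HBr) ≈ -9
Cl⁻: pKₐ(HCl) ≈ -7 — moderately weak base
H₂PO₄⁻: pKₐ(H₃PO₄) ≈ 2.1 — moderate base; biological leaving group after further activation
N₃⁻: pKₐ(HN₃) ≈ 4.7
H⁻: pKₐ(H₂) ≈ 36 — extremely strong base; leaves only in special hydride-transfer contexts
The question asks for worst first, so the sequence is read in increasing leaving-group ability.

H⁻ < N₃⁻ < H₂PO₄⁻ < Cl⁻ < Br⁻ < N₂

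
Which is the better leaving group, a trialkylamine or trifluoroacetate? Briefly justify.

trifluoroacetate

trifluoroacetate is the better leaving group.
pKₐ(CF₃COOH) ≈ 0.2 versus pKₐ(R'₃NH⁺) ≈ 10.7: trifluoroacetate is the much weaker base.
Strongly electron-withdrawing CF₃ stabilises the carboxylate.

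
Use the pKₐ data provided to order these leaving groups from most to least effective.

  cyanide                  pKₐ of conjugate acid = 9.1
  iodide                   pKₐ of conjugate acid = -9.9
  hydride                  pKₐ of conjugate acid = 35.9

Lower conjugate-acid pKₐ ⇒ weaker base ⇒ better leaving group.
Sorting by the given values: iodide (-9.9), cyanide (9.1), hydride (35.9).

iodide > cyanide > hydride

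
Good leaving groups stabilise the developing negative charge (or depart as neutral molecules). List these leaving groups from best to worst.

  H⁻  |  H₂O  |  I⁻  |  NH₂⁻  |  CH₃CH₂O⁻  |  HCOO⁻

Leaving-group ability tracks the stability of the departed species; conjugate-acid pKₐ is the usual yardstick (lower pKₐ → better LG).
I⁻: pKₐ(HI) ≈ -10 — large, highly polarisable; very weak base
H₂O: pKₐ(H₃O⁺) ≈ -1.7
HCOO⁻: pKₐ(HCOOH) ≈ 3.8
CH₃CH₂O⁻: pKₐ(CH₃CH₂OH) ≈ 16 — strong base; alkoxides do not leave unassisted
H⁻: pKₐ(H₂) ≈ 36 — extremely strong base; leaves only in special hydride-transfer contexts
NH₂⁻: pKₐ(NH₃) ≈ 38

I⁻ > H₂O > HCOO⁻ > CH₃CH₂O⁻ > H⁻ > NH₂⁻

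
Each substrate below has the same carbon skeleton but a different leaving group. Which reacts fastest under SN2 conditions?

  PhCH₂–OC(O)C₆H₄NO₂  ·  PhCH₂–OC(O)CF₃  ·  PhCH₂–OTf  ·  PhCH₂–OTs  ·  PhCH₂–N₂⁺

PhCH₂–N₂⁺

With the same alkyl group throughout, only the leaving group differentiates the rates.
Leaving-group ability tracks the stability of the departed species; conjugate-acid pKₐ is the usual yardstick (lower pKₐ → better LG).
PhCH₂–N₂⁺ loses N₂: no meaningful conjugate acid; N₂ departs as an exceptionally stable neutral molecule
PhCH₂–OTf loses OTf⁻: pKₐ(CF₃SO₃H (triflic acid)) ≈ -14
PhCH₂–OTs loses OTs⁻: pKₐ(p-CH₃C₆H₄SO₃H (TsOH)) ≈ -2.8
PhCH₂–OC(O)CF₃ loses CF₃COO⁻: pKₐ(CF₃COOH) ≈ 0.2
PhCH₂–OC(O)C₆H₄NO₂ loses p-O₂N–C₆H₄–COO⁻: pKₐ(p-nitrobenzoic acid) ≈ 3.4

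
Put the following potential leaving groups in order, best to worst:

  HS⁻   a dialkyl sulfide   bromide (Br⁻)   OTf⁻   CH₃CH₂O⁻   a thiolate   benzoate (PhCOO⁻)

Leaving-group ability tracks the stability of the departed species; conjugate-acid pKₐ is the usual yardstick (lower pKₐ → better LG).
OTf⁻: pKₐ(CF₃SO₃H (triflic acid)) ≈ -14 — charge spread over three oxygens and a CF₃ group; the premier leaving group in synthesis
bromide (Br⁻): pKₐ(HBr) ≈ -9
a dialkyl sulfide: pKₐ(R'₂SH⁺) ≈ -7 — neutral; leaves from a sulfonium salt (R–SR'₂⁺)
benzoate (PhCOO⁻): pKₐ(C₆H₅COOH) ≈ 4.2 — aryl carboxylate
HS⁻: pKₐ(H₂S) ≈ 7
a thiolate: pKₐ(RSH (a thiol)) ≈ 10.5 — moderately basic; rarely leaves without activation
CH₃CH₂O⁻: pKₐ(CH₃CH₂OH) ≈ 16

OTf⁻ > bromide (Br⁻) > a dialkyl sulfide > benzoate (PhCOO⁻) > HS⁻ > a thiolate > CH₃CH₂O⁻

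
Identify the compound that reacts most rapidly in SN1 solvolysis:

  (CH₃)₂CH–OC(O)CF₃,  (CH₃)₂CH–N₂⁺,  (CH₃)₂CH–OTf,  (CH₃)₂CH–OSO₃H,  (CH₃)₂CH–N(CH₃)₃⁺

(CH₃)₂CH–N₂⁺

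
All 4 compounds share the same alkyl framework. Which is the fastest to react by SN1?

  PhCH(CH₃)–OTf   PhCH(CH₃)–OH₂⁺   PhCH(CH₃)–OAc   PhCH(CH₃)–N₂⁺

Same R in every case — rank the leaving groups.
The more stable X⁻ (or X) is on its own — i.e. the weaker a base it is — the better a leaving group it makes.
PhCH(CH₃)–N₂⁺ loses N₂: no meaningful conjugate acid; N₂ departs as an exceptionally stable neutral molecule
PhCH(CH₃)–OTf loses OTf⁻: pKₐ(CF₃SO₃H (triflic acid)) ≈ -14
PhCH(CH₃)–OH₂⁺ loses H₂O: pKₐ(H₃O⁺) ≈ -1.7
PhCH(CH₃)–OAc loses AcO⁻: pKₐ(CH₃COOH) ≈ 4.8

PhCH(CH₃)–N₂⁺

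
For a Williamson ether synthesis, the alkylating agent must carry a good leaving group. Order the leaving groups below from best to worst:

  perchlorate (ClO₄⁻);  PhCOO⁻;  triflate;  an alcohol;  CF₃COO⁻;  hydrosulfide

A good leaving group is a weak base: the lower the pKₐ of its conjugate acid, the more readily it departs.
triflate: pKₐ(CF₃SO₃H (triflic acid)) ≈ -14
perchlorate (ClO₄⁻): pKₐ(HClO₄) ≈ -10
an alcohol: pKₐ(R'OH₂⁺) ≈ -2.4
CF₃COO⁻: pKₐ(CF₃COOH) ≈ 0.2
PhCOO⁻: pKₐ(C₆H₅COOH) ≈ 4.2
hydrosulfide: pKₐ(H₂S) ≈ 7

triflate > perchlorate (ClO₄⁻) > an alcohol > CF₃COO⁻ > PhCOO⁻ > hydrosulfide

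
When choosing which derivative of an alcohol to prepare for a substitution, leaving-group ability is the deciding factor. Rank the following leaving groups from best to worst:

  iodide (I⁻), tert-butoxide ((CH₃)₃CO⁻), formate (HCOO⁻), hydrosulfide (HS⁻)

iodide (I⁻) > formate (HCOO⁻) > hydrosulfide (HS⁻) > tert-butoxide ((CH₃)₃CO⁻)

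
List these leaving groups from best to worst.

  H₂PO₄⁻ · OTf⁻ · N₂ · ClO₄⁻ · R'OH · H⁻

N₂ > OTf⁻ > ClO₄⁻ > R'OH > H₂PO₄⁻ > H⁻

The more stable X⁻ (or X) is on its own — i.e. the weaker a base it is — the better a leaving group it makes.
N₂: no meaningful conjugate acid; N₂ departs as an exceptionally stable neutral molecule
OTf⁻: pKₐ(CF₃SO₃H (triflic acid)) ≈ -14
ClO₄⁻: pKₐ(HClO₄) ≈ -10
R'OH: pKₐ(R'OH₂⁺) ≈ -2.4
H₂PO₄⁻: pKₐ(H₃PO₄) ≈ 2.1
H⁻: pKₐ(H₂) ≈ 36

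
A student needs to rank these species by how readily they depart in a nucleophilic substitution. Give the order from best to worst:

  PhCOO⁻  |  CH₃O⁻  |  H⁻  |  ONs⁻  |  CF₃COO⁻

ONs⁻: pKₐ(p-O₂NC₆H₄SO₃H) ≈ -3.5
CF₃COO⁻: pKₐ(CF₃COOH) ≈ 0.2
PhCOO⁻: pKₐ(C₆H₅COOH) ≈ 4.2
CH₃O⁻: pKₐ(CH₃OH) ≈ 15.5
H⁻: pKₐ(H₂) ≈ 36

ONs⁻ > CF₃COO⁻ > PhCOO⁻ > CH₃O⁻ > H⁻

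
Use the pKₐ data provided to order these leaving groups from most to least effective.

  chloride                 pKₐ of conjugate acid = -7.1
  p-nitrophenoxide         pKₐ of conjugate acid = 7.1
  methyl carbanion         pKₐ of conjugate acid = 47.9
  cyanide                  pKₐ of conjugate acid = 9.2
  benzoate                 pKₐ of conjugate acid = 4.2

chloride > benzoate > p-nitrophenoxide > cyanide > methyl carbanion

Lower conjugate-acid pKₐ ⇒ weaker base ⇒ better leaving group.
Sorting by the given values: chloride (-7.1), benzoate (4.2), p-nitrophenoxide (7.1), cyanide (9.2), methyl carbanion (47.9).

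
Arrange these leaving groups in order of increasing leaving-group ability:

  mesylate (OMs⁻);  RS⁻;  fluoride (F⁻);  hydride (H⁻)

Rank by basicity of the departing species: weakest base leaves most easily.
mesylate (OMs⁻): pKₐ(CH₃SO₃H (MsOH)) ≈ -1.9
fluoride (F⁻): pKₐ(HF) ≈ 3.2 — small and strongly basic; the poor halide leaving group
RS⁻: pKₐ(RSH (a thiol)) ≈ 10.5 — moderately basic; rarely leaves without activation
hydride (H⁻): pKₐ(H₂) ≈ 36
Listed from poorest to best leaving group as asked.

hydride (H⁻) < RS⁻ < fluoride (F⁻) < mesylate (OMs⁻)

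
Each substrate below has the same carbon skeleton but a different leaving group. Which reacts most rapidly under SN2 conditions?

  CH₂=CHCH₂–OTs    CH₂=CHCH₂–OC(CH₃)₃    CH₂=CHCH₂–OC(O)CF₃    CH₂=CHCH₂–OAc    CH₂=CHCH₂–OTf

CH₂=CHCH₂–OTf

The skeletons are identical, so relative rate is governed entirely by leaving-group ability.
Rank by basicity of the departing species: weakest base leaves most easily.
CH₂=CHCH₂–OTf loses OTf⁻: pKₐ(CF₃SO₃H (triflic acid)) ≈ -14
CH₂=CHCH₂–OTs loses OTs⁻: pKₐ(p-CH₃C₆H₄SO₃H (TsOH)) ≈ -2.8
CH₂=CHCH₂–OC(O)CF₃ loses CF₃COO⁻: pKₐ(CF₃COOH) ≈ 0.2
CH₂=CHCH₂–OAc loses AcO⁻: pKₐ(CH₃COOH) ≈ 4.8
CH₂=CHCH₂–OC(CH₃)₃ loses (CH₃)₃CO⁻: pKₐ(t-BuOH) ≈ 18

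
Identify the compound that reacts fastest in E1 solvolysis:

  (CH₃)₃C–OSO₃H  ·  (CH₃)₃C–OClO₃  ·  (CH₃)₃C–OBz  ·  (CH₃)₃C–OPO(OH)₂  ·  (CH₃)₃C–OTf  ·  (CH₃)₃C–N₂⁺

(CH₃)₃C–N₂⁺

Same R in every case — rank the leaving groups.
The more stable X⁻ (or X) is on its own — i.e. the weaker a base it is — the better a leaving group it makes.
(CH₃)₃C–N₂⁺ loses N₂: no meaningful conjugate acid; N₂ departs as an exceptionally stable neutral molecule
(CH₃)₃C–OTf loses OTf⁻: pKₐ(CF₃SO₃H (triflic acid)) ≈ -14
(CH₃)₃C–OClO₃ loses ClO₄⁻: pKₐ(HClO₄) ≈ -10
(CH₃)₃C–OSO₃H loses HSO₄⁻: pKₐ(H₂SO₄) ≈ -3
(CH₃)₃C–OPO(OH)₂ loses H₂PO₄⁻: pKₐ(H₃PO₄) ≈ 2.1
(CH₃)₃C–OBz loses PhCOO⁻: pKₐ(C₆H₅COOH) ≈ 4.2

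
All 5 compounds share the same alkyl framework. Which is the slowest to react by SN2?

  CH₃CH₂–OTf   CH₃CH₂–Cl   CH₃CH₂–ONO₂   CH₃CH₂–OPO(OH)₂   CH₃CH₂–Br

CH₃CH₂–OPO(OH)₂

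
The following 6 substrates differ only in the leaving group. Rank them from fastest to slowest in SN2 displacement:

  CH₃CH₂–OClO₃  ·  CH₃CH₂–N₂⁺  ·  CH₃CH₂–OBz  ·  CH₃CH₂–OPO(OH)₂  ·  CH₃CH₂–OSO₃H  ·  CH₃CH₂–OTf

CH₃CH₂–N₂⁺ > CH₃CH₂–OTf > CH₃CH₂–OClO₃ > CH₃CH₂–OSO₃H > CH₃CH₂–OPO(OH)₂ > CH₃CH₂–OBz

With the same alkyl group throughout, only the leaving group differentiates the rates.
A good leaving group is a weak base: the lower the pKₐ of its conjugate acid, the more readily it departs.
CH₃CH₂–N₂⁺ loses N₂: no meaningful conjugate acid; N₂ departs as an exceptionally stable neutral molecule
CH₃CH₂–OTf loses OTf⁻: pKₐ(CF₃SO₃H (triflic acid)) ≈ -14
CH₃CH₂–OClO₃ loses ClO₄⁻: pKₐ(HClO₄) ≈ -10
CH₃CH₂–OSO₃H loses HSO₄⁻: pKₐ(H₂SO₄) ≈ -3
CH₃CH₂–OPO(OH)₂ loses H₂PO₄⁻: pKₐ(H₃PO₄) ≈ 2.1
CH₃CH₂–OBz loses PhCOO⁻: pKₐ(C₆H₅COOH) ≈ 4.2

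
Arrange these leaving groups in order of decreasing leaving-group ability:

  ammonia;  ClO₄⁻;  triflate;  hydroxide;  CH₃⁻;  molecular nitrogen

molecular nitrogen: no meaningful conjugate acid; N₂ departs as an exceptionally stable neutral molecule
triflate: pKₐ(CF₃SO₃H (triflic acid)) ≈ -14
ClO₄⁻: pKₐ(HClO₄) ≈ -10
ammonia: pKₐ(NH₄⁺) ≈ 9.2
hydroxide: pKₐ(H₂O) ≈ 15.7
CH₃⁻: pKₐ(CH₄) ≈ 48

molecular nitrogen > triflate > ClO₄⁻ > ammonia > hydroxide > CH₃⁻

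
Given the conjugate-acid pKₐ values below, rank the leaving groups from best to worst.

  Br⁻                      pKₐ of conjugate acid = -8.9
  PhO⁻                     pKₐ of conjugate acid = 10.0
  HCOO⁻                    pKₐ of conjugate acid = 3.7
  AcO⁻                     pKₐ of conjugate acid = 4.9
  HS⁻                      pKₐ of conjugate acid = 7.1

Br⁻ > HCOO⁻ > AcO⁻ > HS⁻ > PhO⁻

Lower conjugate-acid pKₐ ⇒ weaker base ⇒ better leaving group.
Sorting by the given values: Br⁻ (-8.9), HCOO⁻ (3.7), AcO⁻ (4.9), HS⁻ (7.1), PhO⁻ (10.0).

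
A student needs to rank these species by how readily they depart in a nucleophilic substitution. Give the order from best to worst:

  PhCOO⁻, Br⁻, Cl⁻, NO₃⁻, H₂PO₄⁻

Br⁻ > Cl⁻ > NO₃⁻ > H₂PO₄⁻ > PhCOO⁻

Br⁻: pKₐ(HBr) ≈ -9 — weak base; good leaving group
Cl⁻: pKₐ(HCl) ≈ -7 — moderately weak base
NO₃⁻: pKₐ(HNO₃) ≈ -1.3 — resonance-delocalised over three oxygens
H₂PO₄⁻: pKₐ(H₃PO₄) ≈ 2.1 — moderate base; biological leaving group after further activation
PhCOO⁻: pKₐ(C₆H₅COOH) ≈ 4.2 — aryl carboxylate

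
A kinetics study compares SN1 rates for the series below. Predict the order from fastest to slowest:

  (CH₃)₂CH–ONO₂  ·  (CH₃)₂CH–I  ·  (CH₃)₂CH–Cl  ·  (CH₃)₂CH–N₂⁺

(CH₃)₂CH–N₂⁺ > (CH₃)₂CH–I > (CH₃)₂CH–Cl > (CH₃)₂CH–ONO₂

Identical carbon frameworks mean the comparison reduces to leaving-group quality.
Rank by basicity of the departing species: weakest base leaves most easily.
(CH₃)₂CH–N₂⁺ loses N₂: no meaningful conjugate acid; N₂ departs as an exceptionally stable neutral molecule
(CH₃)₂CH–I loses I⁻: pKₐ(HI) ≈ -10
(CH₃)₂CH–Cl loses Cl⁻: pKₐ(HCl) ≈ -7
(CH₃)₂CH–ONO₂ loses NO₃⁻: pKₐ(HNO₃) ≈ -1.3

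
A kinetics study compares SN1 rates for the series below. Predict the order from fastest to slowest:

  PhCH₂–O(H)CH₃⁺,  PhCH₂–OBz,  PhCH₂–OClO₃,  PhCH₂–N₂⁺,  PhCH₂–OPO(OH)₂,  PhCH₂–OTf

PhCH₂–N₂⁺ > PhCH₂–OTf > PhCH₂–OClO₃ > PhCH₂–O(H)CH₃⁺ > PhCH₂–OPO(OH)₂ > PhCH₂–OBz

Identical carbon frameworks mean the comparison reduces to leaving-group quality.
A good leaving group is a weak base: the lower the pKₐ of its conjugate acid, the more readily it departs.
PhCH₂–N₂⁺ loses N₂: no meaningful conjugate acid; N₂ departs as an exceptionally stable neutral molecule
PhCH₂–OTf loses OTf⁻: pKₐ(CF₃SO₃H (triflic acid)) ≈ -14
PhCH₂–OClO₃ loses ClO₄⁻: pKₐ(HClO₄) ≈ -10
PhCH₂–O(H)CH₃⁺ loses R'OH: pKₐ(R'OH₂⁺) ≈ -2.4
PhCH₂–OPO(OH)₂ loses H₂PO₄⁻: pKₐ(H₃PO₄) ≈ 2.1
PhCH₂–OBz loses PhCOO⁻: pKₐ(C₆H₅COOH) ≈ 4.2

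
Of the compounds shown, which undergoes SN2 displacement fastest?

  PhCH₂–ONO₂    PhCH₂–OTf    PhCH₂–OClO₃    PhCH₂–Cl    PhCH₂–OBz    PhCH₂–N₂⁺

With the same alkyl group throughout, only the leaving group differentiates the rates.
The more stable X⁻ (or X) is on its own — i.e. the weaker a base it is — the better a leaving group it makes.
PhCH₂–N₂⁺ loses N₂: no meaningful conjugate acid; N₂ departs as an exceptionally stable neutral molecule
PhCH₂–OTf loses OTf⁻: pKₐ(CF₃SO₃H (triflic acid)) ≈ -14
PhCH₂–OClO₃ loses ClO₄⁻: pKₐ(HClO₄) ≈ -10
PhCH₂–Cl loses Cl⁻: pKₐ(HCl) ≈ -7
PhCH₂–ONO₂ loses NO₃⁻: pKₐ(HNO₃) ≈ -1.3
PhCH₂–OBz loses PhCOO⁻: pKₐ(C₆H₅COOH) ≈ 4.2

PhCH₂–N₂⁺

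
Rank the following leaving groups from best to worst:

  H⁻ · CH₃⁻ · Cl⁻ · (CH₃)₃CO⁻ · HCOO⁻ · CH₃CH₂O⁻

Cl⁻ > HCOO⁻ > CH₃CH₂O⁻ > (CH₃)₃CO⁻ > H⁻ > CH₃⁻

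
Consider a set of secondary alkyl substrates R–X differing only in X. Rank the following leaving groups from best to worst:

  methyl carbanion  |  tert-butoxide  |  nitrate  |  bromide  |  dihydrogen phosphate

bromide: pKₐ(HBr) ≈ -9 — weak base; good leaving group
nitrate: pKₐ(HNO₃) ≈ -1.3
dihydrogen phosphate: pKₐ(H₃PO₄) ≈ 2.1 — moderate base; biological leaving group after further activation
tert-butoxide: pKₐ(t-BuOH) ≈ 18 — bulky, strongly basic alkoxide
methyl carbanion: pKₐ(CH₄) ≈ 48

bromide > nitrate > dihydrogen phosphate > tert-butoxide > methyl carbanion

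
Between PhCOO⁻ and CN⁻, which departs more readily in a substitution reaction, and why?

PhCOO⁻

PhCOO⁻ is the better leaving group.
pKₐ(C₆H₅COOH) ≈ 4.2 versus pKₐ(HCN) ≈ 9.2: PhCOO⁻ is the much weaker base.
Aryl carboxylate.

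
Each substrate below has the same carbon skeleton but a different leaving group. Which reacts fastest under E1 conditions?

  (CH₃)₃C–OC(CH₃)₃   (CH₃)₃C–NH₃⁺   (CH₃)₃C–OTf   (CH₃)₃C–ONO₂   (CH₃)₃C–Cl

Identical carbon frameworks mean the comparison reduces to leaving-group quality.
A good leaving group is a weak base: the lower the pKₐ of its conjugate acid, the more readily it departs.
(CH₃)₃C–OTf loses OTf⁻: pKₐ(CF₃SO₃H (triflic acid)) ≈ -14
(CH₃)₃C–Cl loses Cl⁻: pKₐ(HCl) ≈ -7
(CH₃)₃C–ONO₂ loses NO₃⁻: pKₐ(HNO₃) ≈ -1.3
(CH₃)₃C–NH₃⁺ loses NH₃: pKₐ(NH₄⁺) ≈ 9.2
(CH₃)₃C–OC(CH₃)₃ loses (CH₃)₃CO⁻: pKₐ(t-BuOH) ≈ 18

(CH₃)₃C–OTf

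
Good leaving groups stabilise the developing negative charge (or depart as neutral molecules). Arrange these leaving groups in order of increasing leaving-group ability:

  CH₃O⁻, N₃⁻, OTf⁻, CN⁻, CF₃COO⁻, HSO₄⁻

Rank by basicity of the departing species: weakest base leaves most easily.
OTf⁻: pKₐ(CF₃SO₃H (triflic acid)) ≈ -14
HSO₄⁻: pKₐ(H₂SO₄) ≈ -3
CF₃COO⁻: pKₐ(CF₃COOH) ≈ 0.2
N₃⁻: pKₐ(HN₃) ≈ 4.7 — linear, resonance-stabilised
CN⁻: pKₐ(HCN) ≈ 9.2 — sp carbon stabilises the charge somewhat, but still a poor LG
CH₃O⁻: pKₐ(CH₃OH) ≈ 15.5
The question asks for worst first, so the sequence is read in increasing leaving-group ability.

CH₃O⁻ < CN⁻ < N₃⁻ < CF₃COO⁻ < HSO₄⁻ < OTf⁻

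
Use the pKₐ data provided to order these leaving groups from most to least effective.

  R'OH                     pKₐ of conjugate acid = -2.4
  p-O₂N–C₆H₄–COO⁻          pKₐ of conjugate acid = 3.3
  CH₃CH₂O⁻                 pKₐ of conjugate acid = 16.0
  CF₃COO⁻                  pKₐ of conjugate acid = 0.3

R'OH > CF₃COO⁻ > p-O₂N–C₆H₄–COO⁻ > CH₃CH₂O⁻

Lower conjugate-acid pKₐ ⇒ weaker base ⇒ better leaving group.
Sorting by the given values: R'OH (-2.4), CF₃COO⁻ (0.3), p-O₂N–C₆H₄–COO⁻ (3.3), CH₃CH₂O⁻ (16.0).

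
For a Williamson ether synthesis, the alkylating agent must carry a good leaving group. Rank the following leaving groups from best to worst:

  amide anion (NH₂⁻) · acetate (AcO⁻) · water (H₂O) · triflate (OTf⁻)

Leaving-group ability tracks the stability of the departed species; conjugate-acid pKₐ is the usual yardstick (lower pKₐ → better LG).
triflate (OTf⁻): pKₐ(CF₃SO₃H (triflic acid)) ≈ -14
water (H₂O): pKₐ(H₃O⁺) ≈ -1.7
acetate (AcO⁻): pKₐ(CH₃COOH) ≈ 4.8
amide anion (NH₂⁻): pKₐ(NH₃) ≈ 38

triflate (OTf⁻) > water (H₂O) > acetate (AcO⁻) > amide anion (NH₂⁻)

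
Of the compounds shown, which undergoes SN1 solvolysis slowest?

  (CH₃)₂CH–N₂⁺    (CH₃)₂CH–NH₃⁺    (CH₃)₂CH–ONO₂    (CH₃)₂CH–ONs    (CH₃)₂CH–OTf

(CH₃)₂CH–NH₃⁺

Identical carbon frameworks mean the comparison reduces to leaving-group quality.
A good leaving group is a weak base: the lower the pKₐ of its conjugate acid, the more readily it departs.
(CH₃)₂CH–N₂⁺ loses N₂: no meaningful conjugate acid; N₂ departs as an exceptionally stable neutral molecule
(CH₃)₂CH–OTf loses OTf⁻: pKₐ(CF₃SO₃H (triflic acid)) ≈ -14
(CH₃)₂CH–ONs loses ONs⁻: pKₐ(p-O₂NC₆H₄SO₃H) ≈ -3.5
(CH₃)₂CH–ONO₂ loses NO₃⁻: pKₐ(HNO₃) ≈ -1.3
(CH₃)₂CH–NH₃⁺ loses NH₃: pKₐ(NH₄⁺) ≈ 9.2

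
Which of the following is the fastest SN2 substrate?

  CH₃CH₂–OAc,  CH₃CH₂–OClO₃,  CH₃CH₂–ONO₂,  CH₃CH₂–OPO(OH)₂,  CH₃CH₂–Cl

CH₃CH₂–OClO₃

With the same alkyl group throughout, only the leaving group differentiates the rates.
The more stable X⁻ (or X) is on its own — i.e. the weaker a base it is — the better a leaving group it makes.
CH₃CH₂–OClO₃ loses ClO₄⁻: pKₐ(HClO₄) ≈ -10
CH₃CH₂–Cl loses Cl⁻: pKₐ(HCl) ≈ -7
CH₃CH₂–ONO₂ loses NO₃⁻: pKₐ(HNO₃) ≈ -1.3
CH₃CH₂–OPO(OH)₂ loses H₂PO₄⁻: pKₐ(H₃PO₄) ≈ 2.1
CH₃CH₂–OAc loses AcO⁻: pKₐ(CH₃COOH) ≈ 4.8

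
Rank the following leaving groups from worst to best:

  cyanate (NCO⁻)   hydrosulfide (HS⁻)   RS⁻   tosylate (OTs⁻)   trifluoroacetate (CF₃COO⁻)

A good leaving group is a weak base: the lower the pKₐ of its conjugate acid, the more readily it departs.
tosylate (OTs⁻): pKₐ(p-CH₃C₆H₄SO₃H (TsOH)) ≈ -2.8
trifluoroacetate (CF₃COO⁻): pKₐ(CF₃COOH) ≈ 0.2
cyanate (NCO⁻): pKₐ(HOCN) ≈ 3.5
hydrosulfide (HS⁻): pKₐ(H₂S) ≈ 7
RS⁻: pKₐ(RSH (a thiol)) ≈ 10.5
Listed from poorest to best leaving group as asked.

RS⁻ < hydrosulfide (HS⁻) < cyanate (NCO⁻) < trifluoroacetate (CF₃COO⁻) < tosylate (OTs⁻)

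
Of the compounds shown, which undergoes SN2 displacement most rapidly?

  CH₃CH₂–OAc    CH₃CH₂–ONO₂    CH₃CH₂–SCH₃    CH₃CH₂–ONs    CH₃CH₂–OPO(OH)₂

CH₃CH₂–ONs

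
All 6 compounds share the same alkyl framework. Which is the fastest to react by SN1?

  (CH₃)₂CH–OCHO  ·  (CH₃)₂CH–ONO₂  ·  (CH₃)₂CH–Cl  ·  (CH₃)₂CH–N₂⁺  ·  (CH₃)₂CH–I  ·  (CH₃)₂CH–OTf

Identical carbon frameworks mean the comparison reduces to leaving-group quality.
Rank by basicity of the departing species: weakest base leaves most easily.
(CH₃)₂CH–N₂⁺ loses N₂: no meaningful conjugate acid; N₂ departs as an exceptionally stable neutral molecule
(CH₃)₂CH–OTf loses OTf⁻: pKₐ(CF₃SO₃H (triflic acid)) ≈ -14
(CH₃)₂CH–I loses I⁻: pKₐ(HI) ≈ -10
(CH₃)₂CH–Cl loses Cl⁻: pKₐ(HCl) ≈ -7
(CH₃)₂CH–ONO₂ loses NO₃⁻: pKₐ(HNO₃) ≈ -1.3
(CH₃)₂CH–OCHO loses HCOO⁻: pKₐ(HCOOH) ≈ 3.8

(CH₃)₂CH–N₂⁺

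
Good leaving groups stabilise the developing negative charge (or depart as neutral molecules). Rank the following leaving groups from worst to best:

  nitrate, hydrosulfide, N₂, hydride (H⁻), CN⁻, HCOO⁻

hydride (H⁻) < CN⁻ < hydrosulfide < HCOO⁻ < nitrate < N₂

A good leaving group is a weak base: the lower the pKₐ of its conjugate acid, the more readily it departs.
N₂: no meaningful conjugate acid; N₂ departs as an exceptionally stable neutral molecule
nitrate: pKₐ(HNO₃) ≈ -1.3
HCOO⁻: pKₐ(HCOOH) ≈ 3.8
hydrosulfide: pKₐ(H₂S) ≈ 7
CN⁻: pKₐ(HCN) ≈ 9.2
hydride (H⁻): pKₐ(H₂) ≈ 36
Listed from poorest to best leaving group as asked.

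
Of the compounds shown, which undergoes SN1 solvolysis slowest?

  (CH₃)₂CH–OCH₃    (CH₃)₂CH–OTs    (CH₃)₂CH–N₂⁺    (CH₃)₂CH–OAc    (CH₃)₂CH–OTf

(CH₃)₂CH–OCH₃

With the same alkyl group throughout, only the leaving group differentiates the rates.
Rank by basicity of the departing species: weakest base leaves most easily.
(CH₃)₂CH–N₂⁺ loses N₂: no meaningful conjugate acid; N₂ departs as an exceptionally stable neutral molecule
(CH₃)₂CH–OTf loses OTf⁻: pKₐ(CF₃SO₃H (triflic acid)) ≈ -14
(CH₃)₂CH–OTs loses OTs⁻: pKₐ(p-CH₃C₆H₄SO₃H (TsOH)) ≈ -2.8
(CH₃)₂CH–OAc loses AcO⁻: pKₐ(CH₃COOH) ≈ 4.8
(CH₃)₂CH–OCH₃ loses CH₃O⁻: pKₐ(CH₃OH) ≈ 15.5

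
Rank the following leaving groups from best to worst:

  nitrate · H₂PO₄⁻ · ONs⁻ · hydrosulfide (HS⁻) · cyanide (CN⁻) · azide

A good leaving group is a weak base: the lower the pKₐ of its conjugate acid, the more readily it departs.
ONs⁻: pKₐ(p-O₂NC₆H₄SO₃H) ≈ -3.5 — p-nitro group further stabilises the sulfonate
nitrate: pKₐ(HNO₃) ≈ -1.3
H₂PO₄⁻: pKₐ(H₃PO₄) ≈ 2.1 — moderate base; biological leaving group after further activation
azide: pKₐ(HN₃) ≈ 4.7 — linear, resonance-stabilised
hydrosulfide (HS⁻): pKₐ(H₂S) ≈ 7 — larger and more polarisable than the oxygen analogue
cyanide (CN⁻): pKₐ(HCN) ≈ 9.2

ONs⁻ > nitrate > H₂PO₄⁻ > azide > hydrosulfide (HS⁻) > cyanide (CN⁻)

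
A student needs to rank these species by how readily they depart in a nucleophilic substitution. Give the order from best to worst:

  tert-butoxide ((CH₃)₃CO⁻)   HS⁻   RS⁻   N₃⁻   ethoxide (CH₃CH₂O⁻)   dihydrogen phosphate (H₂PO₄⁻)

dihydrogen phosphate (H₂PO₄⁻) > N₃⁻ > HS⁻ > RS⁻ > ethoxide (CH₃CH₂O⁻) > tert-butoxide ((CH₃)₃CO⁻)

dihydrogen phosphate (H₂PO₄⁻): pKₐ(H₃PO₄) ≈ 2.1 — moderate base; biological leaving group after further activation
N₃⁻: pKₐ(HN₃) ≈ 4.7 — linear, resonance-stabilised
HS⁻: pKₐ(H₂S) ≈ 7 — larger and more polarisable than the oxygen analogue
RS⁻: pKₐ(RSH (a thiol)) ≈ 10.5 — moderately basic; rarely leaves without activation
ethoxide (CH₃CH₂O⁻): pKₐ(CH₃CH₂OH) ≈ 16 — strong base; alkoxides do not leave unassisted
tert-butoxide ((CH₃)₃CO⁻): pKₐ(t-BuOH) ≈ 18 — bulky, strongly basic alkoxide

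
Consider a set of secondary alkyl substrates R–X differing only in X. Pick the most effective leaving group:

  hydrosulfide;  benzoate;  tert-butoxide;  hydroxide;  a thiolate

benzoate

benzoate: pKₐ(C₆H₅COOH) ≈ 4.2
hydrosulfide: pKₐ(H₂S) ≈ 7
a thiolate: pKₐ(RSH (a thiol)) ≈ 10.5
hydroxide: pKₐ(H₂O) ≈ 15.7
tert-butoxide: pKₐ(t-BuOH) ≈ 18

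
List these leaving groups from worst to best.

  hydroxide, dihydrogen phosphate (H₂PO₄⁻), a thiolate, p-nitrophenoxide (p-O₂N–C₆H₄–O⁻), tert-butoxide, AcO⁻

dihydrogen phosphate (H₂PO₄⁻): pKₐ(H₃PO₄) ≈ 2.1 — moderate base; biological leaving group after further activation
AcO⁻: pKₐ(CH₃COOH) ≈ 4.8
p-nitrophenoxide (p-O₂N–C₆H₄–O⁻): pKₐ(p-nitrophenol) ≈ 7.2
a thiolate: pKₐ(RSH (a thiol)) ≈ 10.5 — moderately basic; rarely leaves without activation
hydroxide: pKₐ(H₂O) ≈ 15.7 — strong base; essentially never leaves without prior activation
tert-butoxide: pKₐ(t-BuOH) ≈ 18 — bulky, strongly basic alkoxide
Reversing gives the worst-to-best order requested.

tert-butoxide < hydroxide < a thiolate < p-nitrophenoxide (p-O₂N–C₆H₄–O⁻) < AcO⁻ < dihydrogen phosphate (H₂PO₄⁻)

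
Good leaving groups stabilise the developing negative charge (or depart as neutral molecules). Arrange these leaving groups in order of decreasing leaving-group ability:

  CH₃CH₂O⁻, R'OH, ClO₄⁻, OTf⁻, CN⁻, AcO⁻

OTf⁻: pKₐ(CF₃SO₃H (triflic acid)) ≈ -14 — charge spread over three oxygens and a CF₃ group; the premier leaving group in synthesis
ClO₄⁻: pKₐ(HClO₄) ≈ -10
R'OH: pKₐ(R'OH₂⁺) ≈ -2.4 — neutral; leaves from a protonated ether (an oxonium ion, R–O(H)R'⁺)
AcO⁻: pKₐ(CH₃COOH) ≈ 4.8
CN⁻: pKₐ(HCN) ≈ 9.2 — sp carbon stabilises the charge somewhat, but still a poor LG
CH₃CH₂O⁻: pKₐ(CH₃CH₂OH) ≈ 16 — strong base; alkoxides do not leave unassisted

OTf⁻ > ClO₄⁻ > R'OH > AcO⁻ > CN⁻ > CH₃CH₂O⁻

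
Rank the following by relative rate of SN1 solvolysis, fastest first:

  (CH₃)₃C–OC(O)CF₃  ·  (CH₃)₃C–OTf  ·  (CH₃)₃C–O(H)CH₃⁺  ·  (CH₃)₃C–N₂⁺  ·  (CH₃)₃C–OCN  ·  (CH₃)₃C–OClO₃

(CH₃)₃C–N₂⁺ > (CH₃)₃C–OTf > (CH₃)₃C–OClO₃ > (CH₃)₃C–O(H)CH₃⁺ > (CH₃)₃C–OC(O)CF₃ > (CH₃)₃C–OCN

With the same alkyl group throughout, only the leaving group differentiates the rates.
Rank by basicity of the departing species: weakest base leaves most easily.
(CH₃)₃C–N₂⁺ loses N₂: no meaningful conjugate acid; N₂ departs as an exceptionally stable neutral molecule
(CH₃)₃C–OTf loses OTf⁻: pKₐ(CF₃SO₃H (triflic acid)) ≈ -14
(CH₃)₃C–OClO₃ loses ClO₄⁻: pKₐ(HClO₄) ≈ -10
(CH₃)₃C–O(H)CH₃⁺ loses R'OH: pKₐ(R'OH₂⁺) ≈ -2.4
(CH₃)₃C–OC(O)CF₃ loses CF₃COO⁻: pKₐ(CF₃COOH) ≈ 0.2
(CH₃)₃C–OCN loses NCO⁻: pKₐ(HOCN) ≈ 3.5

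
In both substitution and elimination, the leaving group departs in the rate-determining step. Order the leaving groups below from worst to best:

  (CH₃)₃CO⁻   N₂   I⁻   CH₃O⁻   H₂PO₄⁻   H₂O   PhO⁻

(CH₃)₃CO⁻ < CH₃O⁻ < PhO⁻ < H₂PO₄⁻ < H₂O < I⁻ < N₂

Leaving-group ability tracks the stability of the departed species; conjugate-acid pKₐ is the usual yardstick (lower pKₐ → better LG).
N₂: no meaningful conjugate acid; N₂ departs as an exceptionally stable neutral molecule
I⁻: pKₐ(HI) ≈ -10
H₂O: pKₐ(H₃O⁺) ≈ -1.7
H₂PO₄⁻: pKₐ(H₃PO₄) ≈ 2.1
PhO⁻: pKₐ(C₆H₅OH (phenol)) ≈ 10
CH₃O⁻: pKₐ(CH₃OH) ≈ 15.5
(CH₃)₃CO⁻: pKₐ(t-BuOH) ≈ 18
Reversing gives the worst-to-best order requested.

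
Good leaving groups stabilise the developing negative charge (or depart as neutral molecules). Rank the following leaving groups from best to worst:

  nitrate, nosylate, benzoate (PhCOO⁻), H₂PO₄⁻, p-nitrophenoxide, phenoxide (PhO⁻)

nosylate > nitrate > H₂PO₄⁻ > benzoate (PhCOO⁻) > p-nitrophenoxide > phenoxide (PhO⁻)

The more stable X⁻ (or X) is on its own — i.e. the weaker a base it is — the better a leaving group it makes.
nosylate: pKₐ(p-O₂NC₆H₄SO₃H) ≈ -3.5
nitrate: pKₐ(HNO₃) ≈ -1.3 — resonance-delocalised over three oxygens
H₂PO₄⁻: pKₐ(H₃PO₄) ≈ 2.1
benzoate (PhCOO⁻): pKₐ(C₆H₅COOH) ≈ 4.2 — aryl carboxylate
p-nitrophenoxide: pKₐ(p-nitrophenol) ≈ 7.2 — nitro group delocalises the charge; the classic chromogenic LG
phenoxide (PhO⁻): pKₐ(C₆H₅OH (phenol)) ≈ 10 — resonance into the ring helps, but still a poor LG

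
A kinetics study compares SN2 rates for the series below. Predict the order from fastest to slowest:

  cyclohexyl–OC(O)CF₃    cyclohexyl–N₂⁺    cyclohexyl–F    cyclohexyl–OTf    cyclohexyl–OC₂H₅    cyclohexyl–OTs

Same R in every case — rank the leaving groups.
A good leaving group is a weak base: the lower the pKₐ of its conjugate acid, the more readily it departs.
cyclohexyl–N₂⁺ loses N₂: no meaningful conjugate acid; N₂ departs as an exceptionally stable neutral molecule
cyclohexyl–OTf loses OTf⁻: pKₐ(CF₃SO₃H (triflic acid)) ≈ -14
cyclohexyl–OTs loses OTs⁻: pKₐ(p-CH₃C₆H₄SO₃H (TsOH)) ≈ -2.8
cyclohexyl–OC(O)CF₃ loses CF₃COO⁻: pKₐ(CF₃COOH) ≈ 0.2
cyclohexyl–F loses F⁻: pKₐ(HF) ≈ 3.2
cyclohexyl–OC₂H₅ loses CH₃CH₂O⁻: pKₐ(CH₃CH₂OH) ≈ 16

cyclohexyl–N₂⁺ > cyclohexyl–OTf > cyclohexyl–OTs > cyclohexyl–OC(O)CF₃ > cyclohexyl–F > cyclohexyl–OC₂H₅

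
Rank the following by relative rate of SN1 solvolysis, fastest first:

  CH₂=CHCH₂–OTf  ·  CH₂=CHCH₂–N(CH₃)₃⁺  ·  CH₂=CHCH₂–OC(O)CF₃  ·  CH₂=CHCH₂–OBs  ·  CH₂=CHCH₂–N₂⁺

CH₂=CHCH₂–N₂⁺ > CH₂=CHCH₂–OTf > CH₂=CHCH₂–OBs > CH₂=CHCH₂–OC(O)CF₃ > CH₂=CHCH₂–N(CH₃)₃⁺

The skeletons are identical, so relative rate is governed entirely by leaving-group ability.
Leaving-group ability tracks the stability of the departed species; conjugate-acid pKₐ is the usual yardstick (lower pKₐ → better LG).
CH₂=CHCH₂–N₂⁺ loses N₂: no meaningful conjugate acid; N₂ departs as an exceptionally stable neutral molecule
CH₂=CHCH₂–OTf loses OTf⁻: pKₐ(CF₃SO₃H (triflic acid)) ≈ -14
CH₂=CHCH₂–OBs loses OBs⁻: pKₐ(p-BrC₆H₄SO₃H) ≈ -2.8
CH₂=CHCH₂–OC(O)CF₃ loses CF₃COO⁻: pKₐ(CF₃COOH) ≈ 0.2
CH₂=CHCH₂–N(CH₃)₃⁺ loses NR'₃: pKₐ(R'₃NH⁺) ≈ 10.7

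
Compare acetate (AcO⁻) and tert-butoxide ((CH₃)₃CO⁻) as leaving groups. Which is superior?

acetate (AcO⁻)

acetate (AcO⁻) is the better leaving group.
pKₐ(CH₃COOH) ≈ 4.8 versus pKₐ(t-BuOH) ≈ 18: acetate (AcO⁻) is the much weaker base.
Resonance-stabilised but still a weak base.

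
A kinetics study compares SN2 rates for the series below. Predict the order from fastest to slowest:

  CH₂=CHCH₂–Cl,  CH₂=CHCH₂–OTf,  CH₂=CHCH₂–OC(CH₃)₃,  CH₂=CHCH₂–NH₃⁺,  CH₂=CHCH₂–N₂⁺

CH₂=CHCH₂–N₂⁺ > CH₂=CHCH₂–OTf > CH₂=CHCH₂–Cl > CH₂=CHCH₂–NH₃⁺ > CH₂=CHCH₂–OC(CH₃)₃

Same R in every case — rank the leaving groups.
Rank by basicity of the departing species: weakest base leaves most easily.
CH₂=CHCH₂–N₂⁺ loses N₂: no meaningful conjugate acid; N₂ departs as an exceptionally stable neutral molecule
CH₂=CHCH₂–OTf loses OTf⁻: pKₐ(CF₃SO₃H (triflic acid)) ≈ -14
CH₂=CHCH₂–Cl loses Cl⁻: pKₐ(HCl) ≈ -7
CH₂=CHCH₂–NH₃⁺ loses NH₃: pKₐ(NH₄⁺) ≈ 9.2
CH₂=CHCH₂–OC(CH₃)₃ loses (CH₃)₃CO⁻: pKₐ(t-BuOH) ≈ 18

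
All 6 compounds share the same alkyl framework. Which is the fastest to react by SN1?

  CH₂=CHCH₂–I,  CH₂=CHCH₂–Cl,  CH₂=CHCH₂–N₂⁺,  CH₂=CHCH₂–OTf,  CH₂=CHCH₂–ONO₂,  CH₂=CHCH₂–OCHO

The skeletons are identical, so relative rate is governed entirely by leaving-group ability.
Leaving-group ability tracks the stability of the departed species; conjugate-acid pKₐ is the usual yardstick (lower pKₐ → better LG).
CH₂=CHCH₂–N₂⁺ loses N₂: no meaningful conjugate acid; N₂ departs as an exceptionally stable neutral molecule
CH₂=CHCH₂–OTf loses OTf⁻: pKₐ(CF₃SO₃H (triflic acid)) ≈ -14
CH₂=CHCH₂–I loses I⁻: pKₐ(HI) ≈ -10
CH₂=CHCH₂–Cl loses Cl⁻: pKₐ(HCl) ≈ -7
CH₂=CHCH₂–ONO₂ loses NO₃⁻: pKₐ(HNO₃) ≈ -1.3
CH₂=CHCH₂–OCHO loses HCOO⁻: pKₐ(HCOOH) ≈ 3.8

CH₂=CHCH₂–N₂⁺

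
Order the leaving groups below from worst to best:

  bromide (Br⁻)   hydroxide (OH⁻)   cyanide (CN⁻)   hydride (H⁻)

hydride (H⁻) < hydroxide (OH⁻) < cyanide (CN⁻) < bromide (Br⁻)

The more stable X⁻ (or X) is on its own — i.e. the weaker a base it is — the better a leaving group it makes.
bromide (Br⁻): pKₐ(HBr) ≈ -9
cyanide (CN⁻): pKₐ(HCN) ≈ 9.2
hydroxide (OH⁻): pKₐ(H₂O) ≈ 15.7
hydride (H⁻): pKₐ(H₂) ≈ 36
Reversing gives the worst-to-best order requested.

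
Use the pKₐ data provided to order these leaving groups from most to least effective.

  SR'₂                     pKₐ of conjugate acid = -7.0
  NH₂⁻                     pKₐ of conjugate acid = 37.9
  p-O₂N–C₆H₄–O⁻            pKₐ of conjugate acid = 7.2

SR'₂ > p-O₂N–C₆H₄–O⁻ > NH₂⁻

Lower conjugate-acid pKₐ ⇒ weaker base ⇒ better leaving group.
Sorting by the given values: SR'₂ (-7.0), p-O₂N–C₆H₄–O⁻ (7.2), NH₂⁻ (37.9).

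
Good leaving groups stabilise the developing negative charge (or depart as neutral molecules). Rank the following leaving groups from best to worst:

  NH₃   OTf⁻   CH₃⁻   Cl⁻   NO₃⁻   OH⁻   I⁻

OTf⁻ > I⁻ > Cl⁻ > NO₃⁻ > NH₃ > OH⁻ > CH₃⁻

OTf⁻: pKₐ(CF₃SO₃H (triflic acid)) ≈ -14
I⁻: pKₐ(HI) ≈ -10
Cl⁻: pKₐ(HCl) ≈ -7
NO₃⁻: pKₐ(HNO₃) ≈ -1.3
NH₃: pKₐ(NH₄⁺) ≈ 9.2
OH⁻: pKₐ(H₂O) ≈ 15.7
CH₃⁻: pKₐ(CH₄) ≈ 48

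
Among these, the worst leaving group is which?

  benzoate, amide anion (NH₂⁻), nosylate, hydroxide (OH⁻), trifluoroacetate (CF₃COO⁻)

nosylate: pKₐ(p-O₂NC₆H₄SO₃H) ≈ -3.5
trifluoroacetate (CF₃COO⁻): pKₐ(CF₃COOH) ≈ 0.2
benzoate: pKₐ(C₆H₅COOH) ≈ 4.2
hydroxide (OH⁻): pKₐ(H₂O) ≈ 15.7
amide anion (NH₂⁻): pKₐ(NH₃) ≈ 38

amide anion (NH₂⁻)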